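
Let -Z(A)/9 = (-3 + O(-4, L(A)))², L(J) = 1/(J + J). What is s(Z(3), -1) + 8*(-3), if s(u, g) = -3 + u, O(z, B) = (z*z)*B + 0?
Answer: -28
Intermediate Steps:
L(J) = 1/(2*J)
O(z, B) = B*z² (O(z, B) = z²*B + 0 = B*z² + 0 = B*z²)
Z(A) = -9*(-3 + 8/A)² (Z(A) = -9*(-3 + (1/(2*A))*(-4)²)² = -9*(-3 + (1/(2*A))*16)² = -9*(-3 + 8/A)²)
s(Z(3), -1) + 8*(-3) = (-3 - 9*(-8 + 3*3)²/3²) + 8*(-3) = (-3 - 9*⅑*(-8 + 9)²) - 24 = (-3 - 9*⅑*1²) - 24 = (-3 - 9*⅑*1) - 24 = (-3 - 1) - 24 = -4 - 24 = -28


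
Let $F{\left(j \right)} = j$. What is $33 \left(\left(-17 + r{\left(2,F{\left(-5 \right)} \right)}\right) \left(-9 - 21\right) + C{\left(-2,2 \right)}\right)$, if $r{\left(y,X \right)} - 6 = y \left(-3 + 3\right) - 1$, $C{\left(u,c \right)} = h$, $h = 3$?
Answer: $11979$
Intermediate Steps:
$C{\left(u,c \right)} = 3$
$r{\left(y,X \right)} = 5$ ($r{\left(y,X \right)} = 6 + \left(y \left(-3 + 3\right) - 1\right) = 6 + \left(y 0 - 1\right) = 6 + \left(0 - 1\right) = 6 - 1 = 5$)
$33 \left(\left(-17 + r{\left(2,F{\left(-5 \right)} \right)}\right) \left(-9 - 21\right) + C{\left(-2,2 \right)}\right) = 33 \left(\left(-17 + 5\right) \left(-9 - 21\right) + 3\right) = 33 \left(\left(-12\right) \left(-30\right) + 3\right) = 33 \left(360 + 3\right) = 33 \cdot 363 = 11979$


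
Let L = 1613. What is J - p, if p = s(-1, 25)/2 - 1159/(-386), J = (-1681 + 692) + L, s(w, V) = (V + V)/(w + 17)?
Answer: 1912815/3088 ≈ 619.43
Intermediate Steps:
s(w, V) = 2*V/(17 + w) (s(w, V) = (2*V)/(17 + w) = 2*V/(17 + w))
J = 624 (J = (-1681 + 692) + 1613 = -989 + 1613 = 624)
p = 14097/3088 (p = (2*25/(17 - 1))/2 - 1159/(-386) = (2*25/16)*(1/2) - 1159*(-1/386) = (2*25*(1/16))*(1/2) + 1159/386 = (25/8)*(1/2) + 1159/386 = 25/16 + 1159/386 = 14097/3088 ≈ 4.5651)
J - p = 624 - 1*14097/3088 = 624 - 14097/3088 = 1912815/3088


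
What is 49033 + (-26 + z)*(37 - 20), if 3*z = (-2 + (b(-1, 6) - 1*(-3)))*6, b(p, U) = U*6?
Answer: 49849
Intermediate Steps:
b(p, U) = 6*U
z = 74 (z = ((-2 + (6*6 - 1*(-3)))*6)/3 = ((-2 + (36 + 3))*6)/3 = ((-2 + 39)*6)/3 = (37*6)/3 = (1/3)*222 = 74)
49033 + (-26 + z)*(37 - 20) = 49033 + (-26 + 74)*(37 - 20) = 49033 + 48*17 = 49033 + 816 = 49849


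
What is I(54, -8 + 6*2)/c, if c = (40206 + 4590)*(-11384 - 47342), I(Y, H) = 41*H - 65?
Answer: -33/876896632 ≈ -3.7633e-8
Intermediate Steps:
I(Y, H) = -65 + 41*H
c = -2630689896 (c = 44796*(-58726) = -2630689896)
I(54, -8 + 6*2)/c = (-65 + 41*(-8 + 6*2))/(-2630689896) = (-65 + 41*(-8 + 12))*(-1/2630689896) = (-65 + 41*4)*(-1/2630689896) = (-65 + 164)*(-1/2630689896) = 99*(-1/2630689896) = -33/876896632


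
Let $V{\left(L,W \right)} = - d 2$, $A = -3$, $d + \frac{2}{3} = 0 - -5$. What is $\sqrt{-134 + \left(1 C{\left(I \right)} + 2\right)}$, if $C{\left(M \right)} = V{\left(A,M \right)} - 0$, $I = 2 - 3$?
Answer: $\frac{i \sqrt{1266}}{3} \approx 11.86 i$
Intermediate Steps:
$d = \frac{13}{3}$ ($d = - \frac{2}{3} + \left(0 - -5\right) = - \frac{2}{3} + \left(0 + 5\right) = - \frac{2}{3} + 5 = \frac{13}{3} \approx 4.3333$)
$I = -1$
$V{\left(L,W \right)} = - \frac{26}{3}$ ($V{\left(L,W \right)} = \left(-1\right) \frac{13}{3} \cdot 2 = \left(- \frac{13}{3}\right) 2 = - \frac{26}{3}$)
$C{\left(M \right)} = - \frac{26}{3}$ ($C{\left(M \right)} = - \frac{26}{3} - 0 = - \frac{26}{3} + 0 = - \frac{26}{3}$)
$\sqrt{-134 + \left(1 C{\left(I \right)} + 2\right)} = \sqrt{-134 + \left(1 \left(- \frac{26}{3}\right) + 2\right)} = \sqrt{-134 + \left(- \frac{26}{3} + 2\right)} = \sqrt{-134 - \frac{20}{3}} = \sqrt{- \frac{422}{3}} = \frac{i \sqrt{1266}}{3}$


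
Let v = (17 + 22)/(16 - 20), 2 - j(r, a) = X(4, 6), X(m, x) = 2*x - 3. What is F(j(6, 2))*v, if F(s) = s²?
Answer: -1911/4 ≈ -477.75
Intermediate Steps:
X(m, x) = -3 + 2*x
j(r, a) = -7 (j(r, a) = 2 - (-3 + 2*6) = 2 - (-3 + 12) = 2 - 1*9 = 2 - 9 = -7)
v = -39/4 (v = 39/(-4) = 39*(-¼) = -39/4 ≈ -9.7500)
F(j(6, 2))*v = (-7)²*(-39/4) = 49*(-39/4) = -1911/4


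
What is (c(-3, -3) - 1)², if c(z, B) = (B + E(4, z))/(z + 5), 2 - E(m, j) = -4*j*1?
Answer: 225/4 ≈ 56.250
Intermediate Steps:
E(m, j) = 2 + 4*j (E(m, j) = 2 - (-4*j) = 2 - (-4)*j = 2 + 4*j)
c(z, B) = (2 + B + 4*z)/(5 + z) (c(z, B) = (B + (2 + 4*z))/(z + 5) = (2 + B + 4*z)/(5 + z))
(c(-3, -3) - 1)² = ((2 - 3 + 4*(-3))/(5 - 3) - 1)² = ((2 - 3 - 12)/2 - 1)² = ((½)*(-13) - 1)² = (-13/2 - 1)² = (-15/2)² = 225/4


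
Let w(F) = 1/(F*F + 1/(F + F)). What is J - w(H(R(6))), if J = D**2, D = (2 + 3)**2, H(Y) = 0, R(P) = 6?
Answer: 625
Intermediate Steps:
D = 25 (D = 5**2 = 25)
w(F) = 1/(F**2 + 1/(2*F))
J = 625 (J = 25**2 = 625)
J - w(H(R(6))) = 625 - 2*0/(1 + 2*0**3) = 625 - 2*0/(1 + 2*0) = 625 - 2*0/(1 + 0) = 625 - 2*0/1 = 625 - 2*0 = 625 - 1*0 = 625 + 0 = 625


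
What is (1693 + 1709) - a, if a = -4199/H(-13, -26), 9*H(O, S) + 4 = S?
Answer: 21423/10 ≈ 2142.3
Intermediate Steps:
H(O, S) = -4/9 + S/9
a = 12597/10 (a = -4199/(-4/9 + (1/9)*(-26)) = -4199/(-4/9 - 26/9) = -4199/(-10/3) = -4199*(-3/10) = 12597/10 ≈ 1259.7)
(1693 + 1709) - a = (1693 + 1709) - 1*12597/10 = 3402 - 12597/10 = 21423/10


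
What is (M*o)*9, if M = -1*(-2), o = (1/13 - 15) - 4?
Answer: -4428/13 ≈ -340.62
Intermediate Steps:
o = -246/13 (o = (1/13 - 15) - 4 = -194/13 - 4 = -246/13 ≈ -18.923)
M = 2
(M*o)*9 = (2*(-246/13))*9 = -492/13*9 = -4428/13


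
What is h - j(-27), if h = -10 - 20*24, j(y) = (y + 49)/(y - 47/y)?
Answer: -15163/31 ≈ -489.13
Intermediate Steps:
j(y) = (49 + y)/(y - 47/y)
h = -490 (h = -10 - 480 = -490)
h - j(-27) = -490 - (-27)*(49 - 27)/(-47 + (-27)²) = -490 - (-27)*22/(-47 + 729) = -490 - (-27)*22/682 = -490 - 1*(-27/31) = -490 + 27/31 = -15163/31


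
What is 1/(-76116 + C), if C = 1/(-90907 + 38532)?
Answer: -52375/3986575501 ≈ -1.3138e-5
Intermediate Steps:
C = -1/52375 (C = 1/(-52375) = -1/52375 ≈ -1.9093e-5)
1/(-76116 + C) = 1/(-76116 - 1/52375) = 1/(-3986575501/52375) = -52375/3986575501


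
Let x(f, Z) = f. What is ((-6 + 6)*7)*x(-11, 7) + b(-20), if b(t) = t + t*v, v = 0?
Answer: -20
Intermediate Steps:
b(t) = t (b(t) = t + t*0 = t + 0 = t)
((-6 + 6)*7)*x(-11, 7) + b(-20) = ((-6 + 6)*7)*(-11) - 20 = (0*7)*(-11) - 20 = 0*(-11) - 20 = 0 - 20 = -20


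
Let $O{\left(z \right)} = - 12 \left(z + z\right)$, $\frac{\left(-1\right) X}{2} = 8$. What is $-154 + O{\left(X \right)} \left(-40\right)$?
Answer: $-15514$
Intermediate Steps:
$X = -16$ ($X = \left(-2\right) 8 = -16$)
$O{\left(z \right)} = - 24 z$ ($O{\left(z \right)} = - 12 \cdot 2 z = - 24 z$)
$-154 + O{\left(X \right)} \left(-40\right) = -154 + \left(-24\right) \left(-16\right) \left(-40\right) = -154 + 384 \left(-40\right) = -154 - 15360 = -15514$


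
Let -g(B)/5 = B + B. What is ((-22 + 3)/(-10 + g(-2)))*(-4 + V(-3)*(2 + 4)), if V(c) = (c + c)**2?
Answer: -2014/5 ≈ -402.80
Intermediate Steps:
g(B) = -10*B (g(B) = -5*(B + B) = -10*B)
V(c) = 4*c**2 (V(c) = (2*c)**2 = 4*c**2)
((-22 + 3)/(-10 + g(-2)))*(-4 + V(-3)*(2 + 4)) = ((-22 + 3)/(-10 - 10*(-2)))*(-4 + (4*(-3)**2)*(2 + 4)) = (-19/(-10 + 20))*(-4 + (4*9)*6) = (-19/10)*(-4 + 36*6) = (-19*1/10)*(-4 + 216) = -19/10*212 = -2014/5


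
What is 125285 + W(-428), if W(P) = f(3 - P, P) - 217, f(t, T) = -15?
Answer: 125053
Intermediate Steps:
W(P) = -232 (W(P) = -15 - 217 = -232)
125285 + W(-428) = 125285 - 232 = 125053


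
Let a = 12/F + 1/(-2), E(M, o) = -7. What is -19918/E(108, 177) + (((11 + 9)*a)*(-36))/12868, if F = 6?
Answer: 64074316/22519 ≈ 2845.3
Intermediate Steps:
a = 3/2 (a = 12/6 + 1/(-2) = 12*(⅙) + 1*(-½) = 2 - ½ = 3/2 ≈ 1.5000)
-19918/E(108, 177) + (((11 + 9)*a)*(-36))/12868 = -19918/(-7) + (((11 + 9)*(3/2))*(-36))/12868 = -19918*(-⅐) + ((20*(3/2))*(-36))*(1/12868) = 19918/7 + (30*(-36))*(1/12868) = 19918/7 - 1080*1/12868 = 19918/7 - 270/3217 = 64074316/22519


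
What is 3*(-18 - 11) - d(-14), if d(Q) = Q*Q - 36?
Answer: -247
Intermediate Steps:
d(Q) = -36 + Q**2 (d(Q) = Q**2 - 36 = -36 + Q**2)
3*(-18 - 11) - d(-14) = 3*(-18 - 11) - (-36 + (-14)**2) = 3*(-29) - (-36 + 196) = -87 - 1*160 = -87 - 160 = -247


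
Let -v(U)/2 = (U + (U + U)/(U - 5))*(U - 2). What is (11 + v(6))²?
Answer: 17689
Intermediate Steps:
v(U) = -2*(-2 + U)*(U + 2*U/(-5 + U)) (v(U) = -2*(U + (U + U)/(U - 5))*(U - 2) = -2*(U + (2*U)/(-5 + U))*(-2 + U) = -2*(U + 2*U/(-5 + U))*(-2 + U) = -2*(-2 + U)*(U + 2*U/(-5 + U)))
(11 + v(6))² = (11 + 2*6*(-6 - 1*6² + 5*6)/(-5 + 6))² = (11 + 2*6*(-6 - 1*36 + 30)/1)² = (11 + 2*6*1*(-6 - 36 + 30))² = (11 + 2*6*1*(-12))² = (11 - 144)² = (-133)² = 17689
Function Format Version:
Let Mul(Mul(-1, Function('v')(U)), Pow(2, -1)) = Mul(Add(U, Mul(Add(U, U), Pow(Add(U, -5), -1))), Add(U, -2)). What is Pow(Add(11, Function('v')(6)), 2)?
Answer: 17689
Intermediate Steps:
Function('v')(U) = Mul(-2, Add(-2, U), Add(U, Mul(2, U, Pow(Add(-5, U), -1)))) (Function('v')(U) = Mul(-2, Mul(Add(U, Mul(Add(U, U), Pow(Add(U, -5), -1))), Add(U, -2))) = Mul(-2, Mul(Add(U, Mul(Mul(2, U), Pow(Add(-5, U), -1))), Add(-2, U))) = Mul(-2, Mul(Add(U, Mul(2, U, Pow(Add(-5, U), -1))), Add(-2, U))) = Mul(-2, Mul(Add(-2, U), Add(U, Mul(2, U, Pow(Add(-5, U), -1))))) = Mul(-2, Add(-2, U), Add(U, Mul(2, U, Pow(Add(-5, U), -1)))))
Pow(Add(11, Function('v')(6)), 2) = Pow(Add(11, Mul(2, 6, Pow(Add(-5, 6), -1), Add(-6, Mul(-1, Pow(6, 2)), Mul(5, 6)))), 2) = Pow(Add(11, Mul(2, 6, Pow(1, -1), Add(-6, Mul(-1, 36), 30))), 2) = Pow(Add(11, Mul(2, 6, 1, Add(-6, -36, 30))), 2) = Pow(Add(11, Mul(2, 6, 1, -12)), 2) = Pow(Add(11, -144), 2) = Pow(-133, 2) = 17689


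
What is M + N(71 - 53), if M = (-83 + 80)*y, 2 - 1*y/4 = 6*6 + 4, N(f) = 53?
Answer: 509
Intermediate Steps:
y = -152 (y = 8 - 4*(6*6 + 4) = 8 - 4*(36 + 4) = 8 - 4*40 = 8 - 160 = -152)
M = 456 (M = (-83 + 80)*(-152) = -3*(-152) = 456)
M + N(71 - 53) = 456 + 53 = 509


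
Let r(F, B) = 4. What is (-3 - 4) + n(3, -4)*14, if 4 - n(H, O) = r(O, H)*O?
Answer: 273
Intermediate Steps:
n(H, O) = 4 - 4*O
(-3 - 4) + n(3, -4)*14 = (-3 - 4) + (4 - 4*(-4))*14 = -7 + (4 + 16)*14 = -7 + 20*14 = -7 + 280 = 273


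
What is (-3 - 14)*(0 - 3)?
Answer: 51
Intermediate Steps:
(-3 - 14)*(0 - 3) = -17*(-3) = 51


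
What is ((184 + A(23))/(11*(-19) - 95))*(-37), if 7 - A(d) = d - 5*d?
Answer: 10471/304 ≈ 34.444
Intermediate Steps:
A(d) = 7 + 4*d (A(d) = 7 - (d - 5*d) = 7 - (-4)*d = 7 + 4*d)
((184 + A(23))/(11*(-19) - 95))*(-37) = ((184 + (7 + 4*23))/(11*(-19) - 95))*(-37) = ((184 + (7 + 92))/(-209 - 95))*(-37) = ((184 + 99)/(-304))*(-37) = (283*(-1/304))*(-37) = -283/304*(-37) = 10471/304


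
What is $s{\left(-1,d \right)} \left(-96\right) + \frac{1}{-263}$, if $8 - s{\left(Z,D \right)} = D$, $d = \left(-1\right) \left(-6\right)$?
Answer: $- \frac{50497}{263} \approx -192.0$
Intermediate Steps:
$d = 6$
$s{\left(Z,D \right)} = 8 - D$
$s{\left(-1,d \right)} \left(-96\right) + \frac{1}{-263} = \left(8 - 6\right) \left(-96\right) + \frac{1}{-263} = \left(8 - 6\right) \left(-96\right) - \frac{1}{263} = 2 \left(-96\right) - \frac{1}{263} = -192 - \frac{1}{263} = - \frac{50497}{263}$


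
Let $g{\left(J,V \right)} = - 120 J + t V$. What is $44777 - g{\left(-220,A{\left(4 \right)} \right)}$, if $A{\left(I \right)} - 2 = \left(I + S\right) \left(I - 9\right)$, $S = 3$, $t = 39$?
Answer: $19664$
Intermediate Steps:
$A{\left(I \right)} = 2 + \left(-9 + I\right) \left(3 + I\right)$ ($A{\left(I \right)} = 2 + \left(I + 3\right) \left(I - 9\right) = 2 + \left(3 + I\right) \left(-9 + I\right) = 2 + \left(-9 + I\right) \left(3 + I\right)$)
$g{\left(J,V \right)} = - 120 J + 39 V$
$44777 - g{\left(-220,A{\left(4 \right)} \right)} = 44777 - \left(\left(-120\right) \left(-220\right) + 39 \left(-25 + 4^{2} - 24\right)\right) = 44777 - \left(26400 + 39 \left(-25 + 16 - 24\right)\right) = 44777 - \left(26400 + 39 \left(-33\right)\right) = 44777 - \left(26400 - 1287\right) = 44777 - 25113 = 19664$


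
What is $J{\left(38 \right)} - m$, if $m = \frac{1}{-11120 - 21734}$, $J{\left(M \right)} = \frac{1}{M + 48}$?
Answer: $\frac{8235}{706361} \approx 0.011658$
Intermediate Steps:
$J{\left(M \right)} = \frac{1}{48 + M}$
$m = - \frac{1}{32854}$ ($m = \frac{1}{-32854} = - \frac{1}{32854} \approx -3.0438 \cdot 10^{-5}$)
$J{\left(38 \right)} - m = \frac{1}{48 + 38} - - \frac{1}{32854} = \frac{1}{86} + \frac{1}{32854} = \frac{8235}{706361}$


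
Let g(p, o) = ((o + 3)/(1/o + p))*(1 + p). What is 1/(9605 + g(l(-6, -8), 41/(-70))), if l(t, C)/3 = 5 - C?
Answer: 10703/102830031 ≈ 0.00010408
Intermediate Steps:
l(t, C) = 15 - 3*C (l(t, C) = 3*(5 - C) = 15 - 3*C)
g(p, o) = (1 + p)*(3 + o)/(p + 1/o) (g(p, o) = ((3 + o)/(p + 1/o))*(1 + p) = (1 + p)*(3 + o)/(p + 1/o))
1/(9605 + g(l(-6, -8), 41/(-70))) = 1/(9605 + (41/(-70))*(3 + 41/(-70) + 3*(15 - 3*(-8)) + (41/(-70))*(15 - 3*(-8)))/(1 + (41/(-70))*(15 - 3*(-8)))) = 1/(9605 + (41*(-1/70))*(3 + 41*(-1/70) + 3*(15 + 24) + (41*(-1/70))*(15 + 24))/(1 + (41*(-1/70))*(15 + 24))) = 1/(9605 - 41*(3 - 41/70 + 3*39 - 41/70*39)/(70*(1 - 41/70*39))) = 1/(9605 - 41*(3 - 41/70 + 117 - 1599/70)/(70*(1 - 1599/70))) = 1/(9605 - 41/70*676/7/(-1529/70)) = 1/(9605 - 41/70*(-70/1529)*676/7) = 1/(9605 + 27716/10703) = 1/(102830031/10703) = 10703/102830031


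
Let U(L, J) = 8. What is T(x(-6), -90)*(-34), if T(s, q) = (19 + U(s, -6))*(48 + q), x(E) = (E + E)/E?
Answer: 38556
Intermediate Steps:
x(E) = 2 (x(E) = (2*E)/E = 2)
T(s, q) = 1296 + 27*q (T(s, q) = (19 + 8)*(48 + q) = 27*(48 + q) = 1296 + 27*q)
T(x(-6), -90)*(-34) = (1296 + 27*(-90))*(-34) = (1296 - 2430)*(-34) = -1134*(-34) = 38556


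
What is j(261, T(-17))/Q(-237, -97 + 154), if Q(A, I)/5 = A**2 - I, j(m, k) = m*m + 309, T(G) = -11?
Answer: 2281/9352 ≈ 0.24391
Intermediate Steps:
j(m, k) = 309 + m**2 (j(m, k) = m**2 + 309 = 309 + m**2)
Q(A, I) = -5*I + 5*A**2 (Q(A, I) = 5*(A**2 - I) = -5*I + 5*A**2)
j(261, T(-17))/Q(-237, -97 + 154) = (309 + 261**2)/(-5*(-97 + 154) + 5*(-237)**2) = (309 + 68121)/(-5*57 + 5*56169) = 68430/(-285 + 280845) = 68430/280560 = 68430*(1/280560) = 2281/9352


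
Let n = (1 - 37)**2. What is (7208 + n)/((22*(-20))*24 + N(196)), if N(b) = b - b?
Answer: -1063/1320 ≈ -0.80530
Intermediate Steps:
n = 1296 (n = (-36)**2 = 1296)
N(b) = 0
(7208 + n)/((22*(-20))*24 + N(196)) = (7208 + 1296)/((22*(-20))*24 + 0) = 8504/(-440*24 + 0) = 8504/(-10560 + 0) = 8504/(-10560) = 8504*(-1/10560) = -1063/1320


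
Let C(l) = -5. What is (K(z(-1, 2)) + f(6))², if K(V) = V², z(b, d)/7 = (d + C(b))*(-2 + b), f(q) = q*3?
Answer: 15896169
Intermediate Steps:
f(q) = 3*q
z(b, d) = 7*(-5 + d)*(-2 + b) (z(b, d) = 7*((d - 5)*(-2 + b)) = 7*((-5 + d)*(-2 + b)) = 7*(-5 + d)*(-2 + b))
(K(z(-1, 2)) + f(6))² = ((70 - 35*(-1) - 14*2 + 7*(-1)*2)² + 3*6)² = ((70 + 35 - 28 - 14)² + 18)² = (63² + 18)² = (3969 + 18)² = 3987² = 15896169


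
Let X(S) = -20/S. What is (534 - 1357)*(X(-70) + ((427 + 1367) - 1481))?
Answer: -1804839/7 ≈ -2.5783e+5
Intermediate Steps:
(534 - 1357)*(X(-70) + ((427 + 1367) - 1481)) = (534 - 1357)*(-20/(-70) + ((427 + 1367) - 1481)) = -823*(-20*(-1/70) + (1794 - 1481)) = -823*(2/7 + 313) = -823*2193/7 = -1804839/7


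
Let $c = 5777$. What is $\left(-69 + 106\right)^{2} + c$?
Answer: $7146$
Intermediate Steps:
$\left(-69 + 106\right)^{2} + c = \left(-69 + 106\right)^{2} + 5777 = 37^{2} + 5777 = 1369 + 5777 = 7146$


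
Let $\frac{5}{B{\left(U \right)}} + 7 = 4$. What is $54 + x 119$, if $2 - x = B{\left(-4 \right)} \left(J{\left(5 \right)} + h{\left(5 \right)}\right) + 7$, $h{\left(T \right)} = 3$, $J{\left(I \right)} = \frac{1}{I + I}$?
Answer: $\frac{443}{6} \approx 73.833$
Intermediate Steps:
$J{\left(I \right)} = \frac{1}{2 I}$
$B{\left(U \right)} = - \frac{5}{3}$ ($B{\left(U \right)} = \frac{5}{-7 + 4} = \frac{5}{-3} = 5 \left(- \frac{1}{3}\right) = - \frac{5}{3}$)
$x = \frac{1}{6}$ ($x = 2 - \left(- \frac{5 \left(\frac{1}{2 \cdot 5} + 3\right)}{3} + 7\right) = 2 - \left(- \frac{5 \left(\frac{1}{2} \cdot \frac{1}{5} + 3\right)}{3} + 7\right) = 2 - \left(- \frac{5 \left(\frac{1}{10} + 3\right)}{3} + 7\right) = 2 - \left(\left(- \frac{5}{3}\right) \frac{31}{10} + 7\right) = 2 - \left(- \frac{31}{6} + 7\right) = 2 - \frac{11}{6} = \frac{1}{6} \approx 0.16667$)
$54 + x 119 = 54 + \frac{1}{6} \cdot 119 = 54 + \frac{119}{6} = \frac{443}{6}$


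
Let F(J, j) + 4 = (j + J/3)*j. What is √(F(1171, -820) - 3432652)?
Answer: 2*I*√6930741/3 ≈ 1755.1*I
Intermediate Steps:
F(J, j) = -4 + j*(j + J/3) (F(J, j) = -4 + (j + J/3)*j = -4 + j*(j + J/3))
√(F(1171, -820) - 3432652) = √((-4 + (-820)² + (⅓)*1171*(-820)) - 3432652) = √((-4 + 672400 - 960220/3) - 3432652) = √(1056968/3 - 3432652) = √(-9240988/3) = 2*I*√6930741/3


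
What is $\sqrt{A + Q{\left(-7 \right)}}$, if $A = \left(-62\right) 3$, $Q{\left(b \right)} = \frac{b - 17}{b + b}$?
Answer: $\frac{i \sqrt{9030}}{7} \approx 13.575 i$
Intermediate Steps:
$Q{\left(b \right)} = \frac{-17 + b}{2 b}$
$A = -186$
$\sqrt{A + Q{\left(-7 \right)}} = \sqrt{-186 + \frac{-17 - 7}{2 \left(-7\right)}} = \sqrt{-186 + \frac{1}{2} \left(- \frac{1}{7}\right) \left(-24\right)} = \sqrt{-186 + \frac{12}{7}} = \sqrt{- \frac{1290}{7}} = \frac{i \sqrt{9030}}{7}$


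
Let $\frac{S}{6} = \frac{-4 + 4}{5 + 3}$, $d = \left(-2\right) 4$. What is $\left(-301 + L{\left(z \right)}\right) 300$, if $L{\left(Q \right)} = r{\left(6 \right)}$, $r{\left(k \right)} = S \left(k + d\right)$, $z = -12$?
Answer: $-90300$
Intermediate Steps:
$d = -8$
$S = 0$ ($S = 6 \frac{-4 + 4}{5 + 3} = 6 \cdot \frac{0}{8} = 6 \cdot 0 \cdot \frac{1}{8} = 6 \cdot 0 = 0$)
$r{\left(k \right)} = 0$ ($r{\left(k \right)} = 0 \left(k - 8\right) = 0 \left(-8 + k\right) = 0$)
$L{\left(Q \right)} = 0$
$\left(-301 + L{\left(z \right)}\right) 300 = \left(-301 + 0\right) 300 = \left(-301\right) 300 = -90300$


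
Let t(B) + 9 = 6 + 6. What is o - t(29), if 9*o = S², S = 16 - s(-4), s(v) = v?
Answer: 373/9 ≈ 41.444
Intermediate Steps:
S = 20 (S = 16 - 1*(-4) = 16 + 4 = 20)
o = 400/9 (o = (⅑)*20² = (⅑)*400 = 400/9 ≈ 44.444)
t(B) = 3 (t(B) = -9 + (6 + 6) = -9 + 12 = 3)
o - t(29) = 400/9 - 1*3 = 400/9 - 3 = 373/9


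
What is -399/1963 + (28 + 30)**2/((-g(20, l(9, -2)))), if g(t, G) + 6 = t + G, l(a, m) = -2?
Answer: -1652080/5889 ≈ -280.54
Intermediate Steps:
g(t, G) = -6 + G + t (g(t, G) = -6 + (t + G) = -6 + (G + t) = -6 + G + t)
-399/1963 + (28 + 30)**2/((-g(20, l(9, -2)))) = -399/1963 + (28 + 30)**2/((-(-6 - 2 + 20))) = -399*1/1963 + 58**2/((-1*12)) = -399/1963 + 3364/(-12) = -399/1963 + 3364*(-1/12) = -399/1963 - 841/3 = -1652080/5889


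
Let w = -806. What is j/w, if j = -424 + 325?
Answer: 99/806 ≈ 0.12283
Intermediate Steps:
j = -99
j/w = -99/(-806) = -99*(-1/806) = 99/806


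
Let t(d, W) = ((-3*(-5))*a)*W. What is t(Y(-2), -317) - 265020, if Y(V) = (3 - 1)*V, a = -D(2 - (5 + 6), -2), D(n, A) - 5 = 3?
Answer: -226980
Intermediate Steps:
D(n, A) = 8 (D(n, A) = 5 + 3 = 8)
a = -8 (a = -1*8 = -8)
Y(V) = 2*V
t(d, W) = -120*W (t(d, W) = (-3*(-5)*(-8))*W = (15*(-8))*W = -120*W)
t(Y(-2), -317) - 265020 = -120*(-317) - 265020 = 38040 - 265020 = -226980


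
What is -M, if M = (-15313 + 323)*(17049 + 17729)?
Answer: 521322220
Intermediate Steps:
M = -521322220 (M = -14990*34778 = -521322220)
-M = -1*(-521322220) = 521322220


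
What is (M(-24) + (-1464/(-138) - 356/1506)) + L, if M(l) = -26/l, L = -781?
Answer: -53310955/69276 ≈ -769.54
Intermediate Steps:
(M(-24) + (-1464/(-138) - 356/1506)) + L = (-26/(-24) + (-1464/(-138) - 356/1506)) - 781 = (-26*(-1/24) + (-1464*(-1/138) - 356*1/1506)) - 781 = (13/12 + (244/23 - 178/753)) - 781 = (13/12 + 179638/17319) - 781 = 793601/69276 - 781 = -53310955/69276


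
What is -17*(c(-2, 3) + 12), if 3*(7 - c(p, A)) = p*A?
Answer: -357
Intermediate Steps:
c(p, A) = 7 - A*p/3 (c(p, A) = 7 - p*A/3 = 7 - A*p/3)
-17*(c(-2, 3) + 12) = -17*((7 - 1/3*3*(-2)) + 12) = -17*((7 + 2) + 12) = -17*(9 + 12) = -17*21 = -357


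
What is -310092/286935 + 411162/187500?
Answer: 664827983/597781250 ≈ 1.1122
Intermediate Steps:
-310092/286935 + 411162/187500 = -310092*1/286935 + 411162*(1/187500) = -103364/95645 + 68527/31250 = 664827983/597781250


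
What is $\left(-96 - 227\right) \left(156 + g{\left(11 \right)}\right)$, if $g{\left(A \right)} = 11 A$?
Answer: $-89471$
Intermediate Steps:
$\left(-96 - 227\right) \left(156 + g{\left(11 \right)}\right) = \left(-96 - 227\right) \left(156 + 11 \cdot 11\right) = - 323 \left(156 + 121\right) = \left(-323\right) 277 = -89471$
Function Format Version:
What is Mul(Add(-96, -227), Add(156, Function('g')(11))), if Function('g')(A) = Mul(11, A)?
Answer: -89471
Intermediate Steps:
Mul(Add(-96, -227), Add(156, Function('g')(11))) = Mul(Add(-96, -227), Add(156, Mul(11, 11))) = Mul(-323, Add(156, 121)) = Mul(-323, 277) = -89471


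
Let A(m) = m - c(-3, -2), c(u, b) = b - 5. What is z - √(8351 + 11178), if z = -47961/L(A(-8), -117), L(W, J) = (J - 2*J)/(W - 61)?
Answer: 330398/13 - √19529 ≈ 25276.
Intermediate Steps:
c(u, b) = -5 + b
A(m) = 7 + m (A(m) = m - (-5 - 2) = m - 1*(-7) = m + 7 = 7 + m)
L(W, J) = -J/(-61 + W) (L(W, J) = (-J)/(-61 + W) = -J/(-61 + W))
z = 330398/13 (z = -47961/((-1*(-117)/(-61 + (7 - 8)))) = -47961/((-1*(-117)/(-61 - 1))) = -47961/((-1*(-117)/(-62))) = -47961/((-1*(-117)*(-1/62))) = -47961/(-117/62) = -47961*(-62/117) = 330398/13 ≈ 25415.)
z - √(8351 + 11178) = 330398/13 - √(8351 + 11178) = 330398/13 - √19529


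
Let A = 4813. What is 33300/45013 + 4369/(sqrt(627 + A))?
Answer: 33300/45013 + 257*sqrt(85)/40 ≈ 59.975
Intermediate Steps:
33300/45013 + 4369/(sqrt(627 + A)) = 33300/45013 + 4369/(sqrt(627 + 4813)) = 33300*(1/45013) + 4369/(sqrt(5440)) = 33300/45013 + 4369/((8*sqrt(85))) = 33300/45013 + 4369*(sqrt(85)/680) = 33300/45013 + 257*sqrt(85)/40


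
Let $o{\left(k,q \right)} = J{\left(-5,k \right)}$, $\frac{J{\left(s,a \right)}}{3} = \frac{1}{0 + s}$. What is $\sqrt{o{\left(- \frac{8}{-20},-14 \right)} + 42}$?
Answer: $\frac{3 \sqrt{115}}{5} \approx 6.4343$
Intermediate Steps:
$J{\left(s,a \right)} = \frac{3}{s}$ ($J{\left(s,a \right)} = \frac{3}{0 + s} = \frac{3}{s}$)
$o{\left(k,q \right)} = - \frac{3}{5}$ ($o{\left(k,q \right)} = \frac{3}{-5} = 3 \left(- \frac{1}{5}\right) = - \frac{3}{5}$)
$\sqrt{o{\left(- \frac{8}{-20},-14 \right)} + 42} = \sqrt{- \frac{3}{5} + 42} = \sqrt{\frac{207}{5}} = \frac{3 \sqrt{115}}{5}$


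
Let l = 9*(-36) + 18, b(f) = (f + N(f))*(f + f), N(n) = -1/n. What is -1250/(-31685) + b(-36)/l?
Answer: -8168165/969561 ≈ -8.4246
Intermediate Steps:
b(f) = 2*f*(f - 1/f) (b(f) = (f - 1/f)*(f + f) = (f - 1/f)*(2*f) = 2*f*(f - 1/f))
l = -306 (l = -324 + 18 = -306)
-1250/(-31685) + b(-36)/l = -1250/(-31685) + (-2 + 2*(-36)**2)/(-306) = -1250*(-1/31685) + (-2 + 2*1296)*(-1/306) = 250/6337 + (-2 + 2592)*(-1/306) = 250/6337 + 2590*(-1/306) = 250/6337 - 1295/153 = -8168165/969561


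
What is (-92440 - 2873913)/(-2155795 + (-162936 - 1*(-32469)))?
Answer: 2966353/2286262 ≈ 1.2975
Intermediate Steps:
(-92440 - 2873913)/(-2155795 + (-162936 - 1*(-32469))) = -2966353/(-2155795 + (-162936 + 32469)) = -2966353/(-2155795 - 130467) = -2966353/(-2286262) = -2966353*(-1/2286262) = 2966353/2286262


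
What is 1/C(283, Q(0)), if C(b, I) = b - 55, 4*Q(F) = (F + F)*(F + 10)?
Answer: 1/228 ≈ 0.0043860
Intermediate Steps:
Q(F) = F*(10 + F)/2 (Q(F) = ((F + F)*(F + 10))/4 = ((2*F)*(10 + F))/4 = (2*F*(10 + F))/4 = F*(10 + F)/2)
C(b, I) = -55 + b
1/C(283, Q(0)) = 1/(-55 + 283) = 1/228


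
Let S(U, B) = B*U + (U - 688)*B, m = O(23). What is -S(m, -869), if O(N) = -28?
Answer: -646536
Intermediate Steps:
m = -28
S(U, B) = B*U + B*(-688 + U) (S(U, B) = B*U + (-688 + U)*B = B*U + B*(-688 + U))
-S(m, -869) = -2*(-869)*(-344 - 28) = -2*(-869)*(-372) = -1*646536 = -646536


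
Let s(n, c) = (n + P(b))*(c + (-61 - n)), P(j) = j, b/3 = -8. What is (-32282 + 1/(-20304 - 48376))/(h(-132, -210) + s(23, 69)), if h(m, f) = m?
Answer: 246347529/892840 ≈ 275.91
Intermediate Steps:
b = -24 (b = 3*(-8) = -24)
s(n, c) = (-24 + n)*(-61 + c - n) (s(n, c) = (n - 24)*(c + (-61 - n)) = (-24 + n)*(-61 + c - n))
(-32282 + 1/(-20304 - 48376))/(h(-132, -210) + s(23, 69)) = (-32282 + 1/(-20304 - 48376))/(-132 + (1464 - 1*23**2 - 37*23 - 24*69 + 69*23)) = (-32282 + 1/(-68680))/(-132 + (1464 - 1*529 - 851 - 1656 + 1587)) = (-32282 - 1/68680)/(-132 + (1464 - 529 - 851 - 1656 + 1587)) = -2217127761/(68680*(-132 + 15)) = -2217127761/68680/(-117) = -2217127761/68680*(-1/117) = 246347529/892840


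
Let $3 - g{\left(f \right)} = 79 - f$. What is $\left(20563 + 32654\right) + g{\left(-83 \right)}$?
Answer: $53058$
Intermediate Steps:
$g{\left(f \right)} = -76 + f$ ($g{\left(f \right)} = 3 - \left(79 - f\right) = 3 + \left(-79 + f\right) = -76 + f$)
$\left(20563 + 32654\right) + g{\left(-83 \right)} = \left(20563 + 32654\right) - 159 = 53217 - 159 = 53058$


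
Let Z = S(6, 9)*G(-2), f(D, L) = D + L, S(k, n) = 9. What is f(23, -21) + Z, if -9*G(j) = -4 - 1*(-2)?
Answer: 4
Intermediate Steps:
G(j) = 2/9 (G(j) = -(-4 - 1*(-2))/9 = -(-4 + 2)/9 = -⅑*(-2) = 2/9)
Z = 2 (Z = 9*(2/9) = 2)
f(23, -21) + Z = (23 - 21) + 2 = 2 + 2 = 4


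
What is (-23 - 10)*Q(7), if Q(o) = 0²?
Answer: 0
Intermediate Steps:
Q(o) = 0
(-23 - 10)*Q(7) = (-23 - 10)*0 = -33*0 = 0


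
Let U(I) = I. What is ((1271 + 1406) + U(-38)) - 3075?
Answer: -436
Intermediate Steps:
((1271 + 1406) + U(-38)) - 3075 = ((1271 + 1406) - 38) - 3075 = (2677 - 38) - 3075 = 2639 - 3075 = -436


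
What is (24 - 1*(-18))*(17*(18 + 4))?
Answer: 15708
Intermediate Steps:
(24 - 1*(-18))*(17*(18 + 4)) = (24 + 18)*(17*22) = 42*374 = 15708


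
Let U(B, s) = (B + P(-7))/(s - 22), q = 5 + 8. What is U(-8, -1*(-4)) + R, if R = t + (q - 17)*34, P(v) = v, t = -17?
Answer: -913/6 ≈ -152.17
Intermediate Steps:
q = 13
U(B, s) = (-7 + B)/(-22 + s) (U(B, s) = (B - 7)/(s - 22) = (-7 + B)/(-22 + s))
R = -153 (R = -17 + (13 - 17)*34 = -17 - 4*34 = -17 - 136 = -153)
U(-8, -1*(-4)) + R = (-7 - 8)/(-22 - 1*(-4)) - 153 = -15/(-22 + 4) - 153 = -15/(-18) - 153 = -1/18*(-15) - 153 = ⅚ - 153 = -913/6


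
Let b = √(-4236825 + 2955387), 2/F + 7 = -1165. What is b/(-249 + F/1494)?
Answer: -2626452*I*√142382/217995517 ≈ -4.5462*I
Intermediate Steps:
F = -1/586 (F = 2/(-7 - 1165) = 2/(-1172) = 2*(-1/1172) = -1/586 ≈ -0.0017065)
b = 3*I*√142382 (b = √(-1281438) = 3*I*√142382 ≈ 1132.0*I)
b/(-249 + F/1494) = (3*I*√142382)/(-249 - 1/586/1494) = (3*I*√142382)/(-249 + (1/1494)*(-1/586)) = (3*I*√142382)/(-249 - 1/875484) = (3*I*√142382)/(-217995517/875484) = (3*I*√142382)*(-875484/217995517) = -2626452*I*√142382/217995517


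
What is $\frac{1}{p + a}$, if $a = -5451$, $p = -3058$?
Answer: $- \frac{1}{8509} \approx -0.00011752$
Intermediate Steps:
$\frac{1}{p + a} = \frac{1}{-3058 - 5451} = \frac{1}{-8509} = - \frac{1}{8509}$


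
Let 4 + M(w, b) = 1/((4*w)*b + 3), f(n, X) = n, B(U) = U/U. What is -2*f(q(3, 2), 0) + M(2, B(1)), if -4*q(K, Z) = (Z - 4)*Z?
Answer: -65/11 ≈ -5.9091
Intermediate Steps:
B(U) = 1
q(K, Z) = -Z*(-4 + Z)/4 (q(K, Z) = -(Z - 4)*Z/4 = -(-4 + Z)*Z/4 = -Z*(-4 + Z)/4)
M(w, b) = -4 + 1/(3 + 4*b*w) (M(w, b) = -4 + 1/((4*w)*b + 3) = -4 + 1/(4*b*w + 3) = -4 + 1/(3 + 4*b*w))
-2*f(q(3, 2), 0) + M(2, B(1)) = -2*(4 - 1*2)/2 + (-11 - 16*1*2)/(3 + 4*1*2) = -2*(4 - 2)/2 + (-11 - 32)/(3 + 8) = -2*2/2 - 43/11 = -2*1 + (1/11)*(-43) = -2 - 43/11 = -65/11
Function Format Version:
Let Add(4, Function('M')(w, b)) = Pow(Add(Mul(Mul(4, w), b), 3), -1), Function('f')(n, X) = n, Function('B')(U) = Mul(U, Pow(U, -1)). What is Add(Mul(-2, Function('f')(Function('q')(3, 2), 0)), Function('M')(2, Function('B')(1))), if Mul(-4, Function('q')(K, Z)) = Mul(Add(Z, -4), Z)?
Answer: Rational(-65, 11) ≈ -5.9091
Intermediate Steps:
Function('B')(U) = 1
Function('q')(K, Z) = Mul(Rational(-1, 4), Z, Add(-4, Z)) (Function('q')(K, Z) = Mul(Rational(-1, 4), Mul(Add(Z, -4), Z)) = Mul(Rational(-1, 4), Mul(Add(-4, Z), Z)) = Mul(Rational(-1, 4), Mul(Z, Add(-4, Z))) = Mul(Rational(-1, 4), Z, Add(-4, Z)))
Function('M')(w, b) = Add(-4, Pow(Add(3, Mul(4, b, w)), -1)) (Function('M')(w, b) = Add(-4, Pow(Add(Mul(Mul(4, w), b), 3), -1)) = Add(-4, Pow(Add(Mul(4, b, w), 3), -1)) = Add(-4, Pow(Add(3, Mul(4, b, w)), -1)))
Add(Mul(-2, Function('f')(Function('q')(3, 2), 0)), Function('M')(2, Function('B')(1))) = Add(Mul(-2, Mul(Rational(1, 4), 2, Add(4, Mul(-1, 2)))), Mul(Pow(Add(3, Mul(4, 1, 2)), -1), Add(-11, Mul(-16, 1, 2)))) = Add(Mul(-2, Mul(Rational(1, 4), 2, Add(4, -2))), Mul(Pow(Add(3, 8), -1), Add(-11, -32))) = Add(Mul(-2, Mul(Rational(1, 4), 2, 2)), Mul(Pow(11, -1), -43)) = Add(Mul(-2, 1), Mul(Rational(1, 11), -43)) = Add(-2, Rational(-43, 11)) = Rational(-65, 11)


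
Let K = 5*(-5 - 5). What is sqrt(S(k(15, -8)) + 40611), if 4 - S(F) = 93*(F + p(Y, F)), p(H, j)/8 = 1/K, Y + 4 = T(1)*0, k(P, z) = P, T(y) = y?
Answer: 2*sqrt(245218)/5 ≈ 198.08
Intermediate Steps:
Y = -4 (Y = -4 + 1*0 = -4 + 0 = -4)
K = -50 (K = 5*(-10) = -50)
p(H, j) = -4/25 (p(H, j) = 8/(-50) = 8*(-1/50) = -4/25)
S(F) = 472/25 - 93*F (S(F) = 4 - 93*(F - 4/25) = 4 - 93*(-4/25 + F) = 4 - (-372/25 + 93*F) = 4 + (372/25 - 93*F) = 472/25 - 93*F)
sqrt(S(k(15, -8)) + 40611) = sqrt((472/25 - 93*15) + 40611) = sqrt((472/25 - 1395) + 40611) = sqrt(-34403/25 + 40611) = sqrt(980872/25) = 2*sqrt(245218)/5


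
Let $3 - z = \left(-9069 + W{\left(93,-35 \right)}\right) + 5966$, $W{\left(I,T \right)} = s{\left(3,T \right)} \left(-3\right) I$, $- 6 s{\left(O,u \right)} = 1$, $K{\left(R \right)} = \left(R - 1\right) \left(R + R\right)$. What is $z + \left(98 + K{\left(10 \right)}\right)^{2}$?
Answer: $\frac{160687}{2} \approx 80344.0$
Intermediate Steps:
$K{\left(R \right)} = 2 R \left(-1 + R\right)$ ($K{\left(R \right)} = \left(-1 + R\right) 2 R = 2 R \left(-1 + R\right)$)
$s{\left(O,u \right)} = - \frac{1}{6}$ ($s{\left(O,u \right)} = \left(- \frac{1}{6}\right) 1 = - \frac{1}{6}$)
$W{\left(I,T \right)} = \frac{I}{2}$ ($W{\left(I,T \right)} = \left(- \frac{1}{6}\right) \left(-3\right) I = \frac{I}{2}$)
$z = \frac{6119}{2}$ ($z = 3 - \left(\left(-9069 + \frac{1}{2} \cdot 93\right) + 5966\right) = 3 - \left(\left(-9069 + \frac{93}{2}\right) + 5966\right) = 3 - \left(- \frac{18045}{2} + 5966\right) = 3 - - \frac{6113}{2} = 3 + \frac{6113}{2} = \frac{6119}{2} \approx 3059.5$)
$z + \left(98 + K{\left(10 \right)}\right)^{2} = \frac{6119}{2} + \left(98 + 2 \cdot 10 \left(-1 + 10\right)\right)^{2} = \frac{6119}{2} + \left(98 + 2 \cdot 10 \cdot 9\right)^{2} = \frac{6119}{2} + \left(98 + 180\right)^{2} = \frac{6119}{2} + 278^{2} = \frac{6119}{2} + 77284 = \frac{160687}{2}$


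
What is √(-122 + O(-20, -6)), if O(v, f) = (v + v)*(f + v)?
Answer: 3*√102 ≈ 30.299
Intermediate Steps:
O(v, f) = 2*v*(f + v) (O(v, f) = (2*v)*(f + v) = 2*v*(f + v))
√(-122 + O(-20, -6)) = √(-122 + 2*(-20)*(-6 - 20)) = √(-122 + 2*(-20)*(-26)) = √(-122 + 1040) = √918 = 3*√102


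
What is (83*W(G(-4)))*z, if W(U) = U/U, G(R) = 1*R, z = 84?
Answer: 6972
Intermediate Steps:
G(R) = R
W(U) = 1
(83*W(G(-4)))*z = (83*1)*84 = 83*84 = 6972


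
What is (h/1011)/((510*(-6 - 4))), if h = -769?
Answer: 769/5156100 ≈ 0.00014914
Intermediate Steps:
(h/1011)/((510*(-6 - 4))) = (-769/1011)/((510*(-6 - 4))) = (-769*1/1011)/((510*(-10))) = -769/1011/(-5100) = -769/1011*(-1/5100) = 769/5156100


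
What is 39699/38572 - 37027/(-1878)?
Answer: 751380083/36219108 ≈ 20.745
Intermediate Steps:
39699/38572 - 37027/(-1878) = 39699*(1/38572) - 37027*(-1/1878) = 39699/38572 + 37027/1878 = 751380083/36219108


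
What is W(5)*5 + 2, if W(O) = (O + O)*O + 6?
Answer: 282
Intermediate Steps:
W(O) = 6 + 2*O² (W(O) = (2*O)*O + 6 = 2*O² + 6 = 6 + 2*O²)
W(5)*5 + 2 = (6 + 2*5²)*5 + 2 = (6 + 2*25)*5 + 2 = (6 + 50)*5 + 2 = 56*5 + 2 = 280 + 2 = 282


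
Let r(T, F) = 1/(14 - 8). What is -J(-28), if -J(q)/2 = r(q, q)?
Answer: 1/3 ≈ 0.33333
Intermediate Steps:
r(T, F) = 1/6
J(q) = -1/3 (J(q) = -2*1/6 = -1/3)
-J(-28) = -1*(-1/3) = 1/3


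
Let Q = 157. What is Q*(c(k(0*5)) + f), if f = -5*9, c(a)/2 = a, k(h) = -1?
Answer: -7379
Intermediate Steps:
c(a) = 2*a
f = -45
Q*(c(k(0*5)) + f) = 157*(2*(-1) - 45) = 157*(-2 - 45) = 157*(-47) = -7379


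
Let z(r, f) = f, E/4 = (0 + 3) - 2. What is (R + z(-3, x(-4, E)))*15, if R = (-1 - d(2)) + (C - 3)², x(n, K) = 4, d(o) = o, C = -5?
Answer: 975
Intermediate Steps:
E = 4 (E = 4*((0 + 3) - 2) = 4*(3 - 2) = 4*1 = 4)
R = 61 (R = (-1 - 1*2) + (-5 - 3)² = (-1 - 2) + (-8)² = -3 + 64 = 61)
(R + z(-3, x(-4, E)))*15 = (61 + 4)*15 = 65*15 = 975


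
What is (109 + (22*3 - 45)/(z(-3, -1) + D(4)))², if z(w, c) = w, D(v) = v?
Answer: 16900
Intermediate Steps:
(109 + (22*3 - 45)/(z(-3, -1) + D(4)))² = (109 + (22*3 - 45)/(-3 + 4))² = (109 + (66 - 45)/1)² = (109 + 21*1)² = (109 + 21)² = 130² = 16900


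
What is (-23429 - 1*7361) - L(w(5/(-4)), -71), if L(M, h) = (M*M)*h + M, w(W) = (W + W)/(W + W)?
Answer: -30720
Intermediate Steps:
w(W) = 1 (w(W) = (2*W)/((2*W)) = (2*W)*(1/(2*W)) = 1)
L(M, h) = M + h*M**2 (L(M, h) = M**2*h + M = h*M**2 + M = M + h*M**2)
(-23429 - 1*7361) - L(w(5/(-4)), -71) = (-23429 - 1*7361) - (1 + 1*(-71)) = (-23429 - 7361) - (1 - 71) = -30790 - (-70) = -30790 - 1*(-70) = -30790 + 70 = -30720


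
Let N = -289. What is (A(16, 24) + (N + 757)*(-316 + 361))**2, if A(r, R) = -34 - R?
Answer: 441084004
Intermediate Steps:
(A(16, 24) + (N + 757)*(-316 + 361))**2 = ((-34 - 1*24) + (-289 + 757)*(-316 + 361))**2 = ((-34 - 24) + 468*45)**2 = (-58 + 21060)**2 = 21002**2 = 441084004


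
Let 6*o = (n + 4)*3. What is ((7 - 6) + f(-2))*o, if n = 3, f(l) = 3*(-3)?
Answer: -28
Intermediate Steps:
f(l) = -9
o = 7/2 (o = ((3 + 4)*3)/6 = (7*3)/6 = (1/6)*21 = 7/2 ≈ 3.5000)
((7 - 6) + f(-2))*o = ((7 - 6) - 9)*(7/2) = (1 - 9)*(7/2) = -8*7/2 = -28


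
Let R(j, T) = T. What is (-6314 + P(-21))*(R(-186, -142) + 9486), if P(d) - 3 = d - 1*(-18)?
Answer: -58998016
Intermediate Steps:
P(d) = 21 + d (P(d) = 3 + (d - 1*(-18)) = 3 + (d + 18) = 3 + (18 + d) = 21 + d)
(-6314 + P(-21))*(R(-186, -142) + 9486) = (-6314 + (21 - 21))*(-142 + 9486) = (-6314 + 0)*9344 = -6314*9344 = -58998016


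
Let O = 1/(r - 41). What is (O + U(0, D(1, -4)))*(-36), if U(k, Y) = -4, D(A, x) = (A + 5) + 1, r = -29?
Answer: 5058/35 ≈ 144.51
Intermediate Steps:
D(A, x) = 6 + A (D(A, x) = (5 + A) + 1 = 6 + A)
O = -1/70 (O = 1/(-29 - 41) = 1/(-70) = -1/70 ≈ -0.014286)
(O + U(0, D(1, -4)))*(-36) = (-1/70 - 4)*(-36) = -281/70*(-36) = 5058/35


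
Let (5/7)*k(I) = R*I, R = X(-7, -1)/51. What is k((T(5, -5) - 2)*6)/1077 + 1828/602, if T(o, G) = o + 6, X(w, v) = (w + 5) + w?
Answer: 27776932/9185015 ≈ 3.0242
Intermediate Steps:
X(w, v) = 5 + 2*w (X(w, v) = (5 + w) + w = 5 + 2*w)
R = -3/17 (R = (5 + 2*(-7))/51 = (5 - 14)*(1/51) = -9*1/51 = -3/17 ≈ -0.17647)
T(o, G) = 6 + o
k(I) = -21*I/85 (k(I) = 7*(-3*I/17)/5 = -21*I/85)
k((T(5, -5) - 2)*6)/1077 + 1828/602 = -21*((6 + 5) - 2)*6/85/1077 + 1828/602 = -21*(11 - 2)*6/85*(1/1077) + 1828*(1/602) = -189*6/85*(1/1077) + 914/301 = -21/85*54*(1/1077) + 914/301 = -1134/85*1/1077 + 914/301 = -378/30515 + 914/301 = 27776932/9185015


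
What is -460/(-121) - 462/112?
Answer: -313/968 ≈ -0.32335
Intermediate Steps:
-460/(-121) - 462/112 = -460*(-1/121) - 462*1/112 = 460/121 - 33/8 = -313/968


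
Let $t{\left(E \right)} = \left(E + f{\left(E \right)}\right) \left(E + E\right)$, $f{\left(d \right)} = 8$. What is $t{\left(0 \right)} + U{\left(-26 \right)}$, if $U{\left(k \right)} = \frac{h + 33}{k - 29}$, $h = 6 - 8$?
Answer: $- \frac{31}{55} \approx -0.56364$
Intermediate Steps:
$h = -2$ ($h = 6 - 8 = -2$)
$U{\left(k \right)} = \frac{31}{-29 + k}$ ($U{\left(k \right)} = \frac{-2 + 33}{k - 29} = \frac{31}{-29 + k}$)
$t{\left(E \right)} = 2 E \left(8 + E\right)$ ($t{\left(E \right)} = \left(E + 8\right) \left(E + E\right) = \left(8 + E\right) 2 E = 2 E \left(8 + E\right)$)
$t{\left(0 \right)} + U{\left(-26 \right)} = 2 \cdot 0 \left(8 + 0\right) + \frac{31}{-29 - 26} = 2 \cdot 0 \cdot 8 + \frac{31}{-55} = 0 + 31 \left(- \frac{1}{55}\right) = 0 - \frac{31}{55} = - \frac{31}{55}$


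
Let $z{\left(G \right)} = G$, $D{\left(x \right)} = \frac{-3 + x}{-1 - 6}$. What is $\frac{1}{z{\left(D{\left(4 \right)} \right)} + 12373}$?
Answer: $\frac{7}{86610} \approx 8.0822 \cdot 10^{-5}$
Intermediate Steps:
$D{\left(x \right)} = \frac{3}{7} - \frac{x}{7}$ ($D{\left(x \right)} = \frac{-3 + x}{-7} = \left(-3 + x\right) \left(- \frac{1}{7}\right) = \frac{3}{7} - \frac{x}{7}$)
$\frac{1}{z{\left(D{\left(4 \right)} \right)} + 12373} = \frac{1}{\left(\frac{3}{7} - \frac{4}{7}\right) + 12373} = \frac{1}{- \frac{1}{7} + 12373} = \frac{1}{\frac{86610}{7}} = \frac{7}{86610}$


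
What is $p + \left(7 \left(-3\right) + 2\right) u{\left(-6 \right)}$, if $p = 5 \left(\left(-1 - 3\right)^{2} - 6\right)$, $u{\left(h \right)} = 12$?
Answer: $-178$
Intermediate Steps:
$p = 50$ ($p = 5 \left(\left(-4\right)^{2} - 6\right) = 5 \left(16 - 6\right) = 5 \cdot 10 = 50$)
$p + \left(7 \left(-3\right) + 2\right) u{\left(-6 \right)} = 50 + \left(7 \left(-3\right) + 2\right) 12 = 50 + \left(-21 + 2\right) 12 = 50 - 228 = -178$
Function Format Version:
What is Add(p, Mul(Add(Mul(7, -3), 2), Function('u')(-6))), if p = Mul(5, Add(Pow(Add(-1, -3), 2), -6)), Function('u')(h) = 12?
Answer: -178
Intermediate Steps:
p = 50 (p = Mul(5, Add(Pow(-4, 2), -6)) = Mul(5, Add(16, -6)) = Mul(5, 10) = 50)
Add(p, Mul(Add(Mul(7, -3), 2), Function('u')(-6))) = Add(50, Mul(Add(Mul(7, -3), 2), 12)) = Add(50, Mul(Add(-21, 2), 12)) = Add(50, Mul(-19, 12)) = Add(50, -228) = -178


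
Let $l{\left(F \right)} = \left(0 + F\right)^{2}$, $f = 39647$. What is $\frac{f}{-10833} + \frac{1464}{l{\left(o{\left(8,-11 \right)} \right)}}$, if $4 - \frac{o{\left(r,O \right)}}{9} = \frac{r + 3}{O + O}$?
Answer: $- \frac{21853991}{7897257} \approx -2.7673$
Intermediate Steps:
$o{\left(r,O \right)} = 36 - \frac{9 \left(3 + r\right)}{2 O}$ ($o{\left(r,O \right)} = 36 - 9 \frac{r + 3}{O + O} = 36 - 9 \frac{3 + r}{2 O} = 36 - \frac{9 \left(3 + r\right)}{2 O}$)
$l{\left(F \right)} = F^{2}$
$\frac{f}{-10833} + \frac{1464}{l{\left(o{\left(8,-11 \right)} \right)}} = \frac{39647}{-10833} + \frac{1464}{\left(\frac{9 \left(-3 - 8 + 8 \left(-11\right)\right)}{2 \left(-11\right)}\right)^{2}} = 39647 \left(- \frac{1}{10833}\right) + \frac{1464}{\left(\frac{9}{2} \left(- \frac{1}{11}\right) \left(-3 - 8 - 88\right)\right)^{2}} = - \frac{39647}{10833} + \frac{1464}{\left(\frac{9}{2} \left(- \frac{1}{11}\right) \left(-99\right)\right)^{2}} = - \frac{39647}{10833} + \frac{1464}{\left(\frac{81}{2}\right)^{2}} = - \frac{39647}{10833} + \frac{1464}{\frac{6561}{4}} = - \frac{39647}{10833} + 1464 \cdot \frac{4}{6561} = - \frac{39647}{10833} + \frac{1952}{2187} = - \frac{21853991}{7897257}$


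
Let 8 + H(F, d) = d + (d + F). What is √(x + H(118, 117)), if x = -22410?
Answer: I*√22066 ≈ 148.55*I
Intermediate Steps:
H(F, d) = -8 + F + 2*d (H(F, d) = -8 + (d + (d + F)) = -8 + (d + (F + d)) = -8 + (F + 2*d) = -8 + F + 2*d)
√(x + H(118, 117)) = √(-22410 + (-8 + 118 + 2*117)) = √(-22410 + (-8 + 118 + 234)) = √(-22410 + 344) = √(-22066) = I*√22066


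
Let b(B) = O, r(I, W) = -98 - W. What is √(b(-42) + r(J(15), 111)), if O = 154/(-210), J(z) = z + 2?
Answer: 11*I*√390/15 ≈ 14.482*I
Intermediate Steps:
J(z) = 2 + z
O = -11/15 (O = 154*(-1/210) = -11/15 ≈ -0.73333)
b(B) = -11/15
√(b(-42) + r(J(15), 111)) = √(-11/15 + (-98 - 1*111)) = √(-11/15 + (-98 - 111)) = √(-11/15 - 209) = √(-3146/15) = 11*I*√390/15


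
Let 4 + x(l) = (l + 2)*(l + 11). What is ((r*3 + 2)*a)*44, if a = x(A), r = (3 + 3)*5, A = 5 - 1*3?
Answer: 194304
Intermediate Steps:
A = 2 (A = 5 - 3 = 2)
r = 30 (r = 6*5 = 30)
x(l) = -4 + (2 + l)*(11 + l) (x(l) = -4 + (l + 2)*(l + 11) = -4 + (2 + l)*(11 + l))
a = 48 (a = 18 + 2² + 13*2 = 18 + 4 + 26 = 48)
((r*3 + 2)*a)*44 = ((30*3 + 2)*48)*44 = ((90 + 2)*48)*44 = (92*48)*44 = 4416*44 = 194304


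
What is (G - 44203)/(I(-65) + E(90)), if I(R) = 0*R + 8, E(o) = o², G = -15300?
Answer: -59503/8108 ≈ -7.3388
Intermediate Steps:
I(R) = 8 (I(R) = 0 + 8 = 8)
(G - 44203)/(I(-65) + E(90)) = (-15300 - 44203)/(8 + 90²) = -59503/(8 + 8100) = -59503/8108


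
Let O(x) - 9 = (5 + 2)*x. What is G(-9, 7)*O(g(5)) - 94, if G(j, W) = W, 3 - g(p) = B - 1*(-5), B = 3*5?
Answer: -864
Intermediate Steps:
B = 15
g(p) = -17 (g(p) = 3 - (15 - 1*(-5)) = 3 - (15 + 5) = 3 - 1*20 = 3 - 20 = -17)
O(x) = 9 + 7*x (O(x) = 9 + (5 + 2)*x = 9 + 7*x)
G(-9, 7)*O(g(5)) - 94 = 7*(9 + 7*(-17)) - 94 = 7*(9 - 119) - 94 = 7*(-110) - 94 = -770 - 94 = -864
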